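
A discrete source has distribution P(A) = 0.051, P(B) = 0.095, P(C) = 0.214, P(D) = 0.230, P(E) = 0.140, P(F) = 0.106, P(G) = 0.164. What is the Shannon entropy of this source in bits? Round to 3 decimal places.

H = −Σ pᵢ log₂ pᵢ.
−0.051·log₂(0.051) = 0.2190
−0.095·log₂(0.095) = 0.3226
−0.214·log₂(0.214) = 0.4760
−0.230·log₂(0.230) = 0.4877
−0.140·log₂(0.140) = 0.3971
−0.106·log₂(0.106) = 0.3432
−0.164·log₂(0.164) = 0.4278
Sum ≈ 2.6733 → 2.673 bits.

2.673 bits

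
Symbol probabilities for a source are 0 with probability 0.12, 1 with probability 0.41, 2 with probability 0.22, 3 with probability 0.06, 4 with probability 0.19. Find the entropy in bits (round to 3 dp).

2.074 bits

H = −Σ pᵢ log₂ pᵢ.
−0.12·log₂(0.12) = 0.3671
−0.41·log₂(0.41) = 0.5274
−0.22·log₂(0.22) = 0.4806
−0.06·log₂(0.06) = 0.2435
−0.19·log₂(0.19) = 0.4552
Sum ≈ 2.0738 → 2.074 bits.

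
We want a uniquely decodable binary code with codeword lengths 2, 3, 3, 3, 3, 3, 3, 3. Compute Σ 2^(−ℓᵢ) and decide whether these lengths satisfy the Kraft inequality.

1.125; no

With common denominator 2^3 = 8: Σ 2^(−ℓᵢ) = 2/8 + 1/8 + 1/8 + 1/8 + 1/8 + 1/8 + 1/8 + 1/8 = 9/8 = 1.125.
Kraft's inequality requires Σ ≤ 1; here Σ = 1.125 > 1, so no such prefix code exists.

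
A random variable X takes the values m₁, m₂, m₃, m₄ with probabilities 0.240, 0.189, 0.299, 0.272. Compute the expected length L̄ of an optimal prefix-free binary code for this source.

2 bits/symbol

Repeatedly combine the two least-probable nodes; the expected code length is the sum of the merged weights.
merge 189/1000 + 6/25 → 429/1000
merge 34/125 + 299/1000 → 571/1000
merge 429/1000 + 571/1000 → 1
L = 429/1000 + 571/1000 + 1 = 2 bits/symbol.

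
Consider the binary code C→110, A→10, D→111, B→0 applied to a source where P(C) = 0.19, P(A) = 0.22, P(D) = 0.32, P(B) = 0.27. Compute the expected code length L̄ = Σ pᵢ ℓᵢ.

L̄ = Σ pᵢ·ℓᵢ = 0.19·3 + 0.22·2 + 0.32·3 + 0.27·1 = 2.24 bits/symbol.

2.24 bits/symbol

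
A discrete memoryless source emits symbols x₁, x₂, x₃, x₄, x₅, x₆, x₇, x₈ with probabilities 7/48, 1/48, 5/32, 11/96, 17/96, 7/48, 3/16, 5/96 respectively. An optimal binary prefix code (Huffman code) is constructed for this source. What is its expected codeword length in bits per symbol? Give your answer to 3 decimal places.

Repeatedly combine the two least-probable nodes; the expected code length is the sum of the merged weights.
merge 1/48 + 5/96 → 7/96
merge 7/96 + 11/96 → 3/16
merge 7/48 + 7/48 → 7/24
merge 5/32 + 17/96 → 1/3
merge 3/16 + 3/16 → 3/8
merge 7/24 + 1/3 → 5/8
merge 3/8 + 5/8 → 1
L = 7/96 + 3/16 + 7/24 + 1/3 + 3/8 + 5/8 + 1 = 277/96 ≈ 2.885 bits/symbol.

2.885 bits/symbol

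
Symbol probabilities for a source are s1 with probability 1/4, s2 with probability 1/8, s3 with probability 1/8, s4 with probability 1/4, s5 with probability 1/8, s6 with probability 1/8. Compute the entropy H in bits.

2.5 bits

Each probability is a power of 1/2, so log₂(1/p) is an integer.
H = Σ p·log₂(1/p) = 1/4·2 + 1/8·3 + 1/8·3 + 1/4·2 + 1/8·3 + 1/8·3 = 2.5 bits.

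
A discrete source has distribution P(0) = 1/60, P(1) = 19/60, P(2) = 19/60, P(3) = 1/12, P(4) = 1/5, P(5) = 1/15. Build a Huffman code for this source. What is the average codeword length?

Repeatedly combine the two least-probable nodes; the expected code length is the sum of the merged weights.
merge 1/60 + 1/15 → 1/12
merge 1/12 + 1/12 → 1/6
merge 1/6 + 1/5 → 11/30
merge 19/60 + 19/60 → 19/30
merge 11/30 + 19/30 → 1
L = 1/12 + 1/6 + 11/30 + 19/30 + 1 = 9/4 = 2.25 bits/symbol.

2.25 bits/symbol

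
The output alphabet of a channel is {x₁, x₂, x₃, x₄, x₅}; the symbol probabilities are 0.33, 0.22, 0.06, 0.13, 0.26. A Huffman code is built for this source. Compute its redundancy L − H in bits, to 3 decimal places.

0.050 bits

Entropy H = −Σ p log₂ p ≈ 2.1399 bits.
Huffman merges: 3/50+13/100→19/100; 19/100+11/50→41/100; 13/50+33/100→59/100; 41/100+59/100→1. L = 219/100 ≈ 2.1900.
L − H = 2.1900 − 2.1399 = 0.050 bits.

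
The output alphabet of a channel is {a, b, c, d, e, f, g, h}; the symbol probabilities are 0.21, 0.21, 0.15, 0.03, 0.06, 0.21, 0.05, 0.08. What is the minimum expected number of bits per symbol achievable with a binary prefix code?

2.8 bits/symbol

Repeatedly combine the two least-probable nodes; the expected code length is the sum of the merged weights.
merge 3/100 + 1/20 → 2/25
merge 3/50 + 2/25 → 7/50
merge 2/25 + 7/50 → 11/50
merge 3/20 + 21/100 → 9/25
merge 21/100 + 21/100 → 21/50
merge 11/50 + 9/25 → 29/50
merge 21/50 + 29/50 → 1
L = 2/25 + 7/50 + 11/50 + 9/25 + 21/50 + 29/50 + 1 = 14/5 = 2.8 bits/symbol.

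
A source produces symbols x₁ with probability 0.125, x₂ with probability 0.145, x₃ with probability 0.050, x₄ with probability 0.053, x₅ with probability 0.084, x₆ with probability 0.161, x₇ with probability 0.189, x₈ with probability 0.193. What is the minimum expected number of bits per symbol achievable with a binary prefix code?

Repeatedly combine the two least-probable nodes; the expected code length is the sum of the merged weights.
merge 1/20 + 53/1000 → 103/1000
merge 21/250 + 103/1000 → 187/1000
merge 1/8 + 29/200 → 27/100
merge 161/1000 + 187/1000 → 87/250
merge 189/1000 + 193/1000 → 191/500
merge 27/100 + 87/250 → 309/500
merge 191/500 + 309/500 → 1
L = 103/1000 + 187/1000 + 27/100 + 87/250 + 191/500 + 309/500 + 1 = 727/250 = 2.908 bits/symbol.

2.908 bits/symbol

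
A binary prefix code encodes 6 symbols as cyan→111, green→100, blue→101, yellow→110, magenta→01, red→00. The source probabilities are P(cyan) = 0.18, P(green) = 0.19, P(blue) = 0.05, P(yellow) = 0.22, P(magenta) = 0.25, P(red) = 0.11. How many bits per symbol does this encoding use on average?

2.64 bits/symbol

L̄ = Σ pᵢ·ℓᵢ = 0.18·3 + 0.19·3 + 0.05·3 + 0.22·3 + 0.25·2 + 0.11·2 = 2.64 bits/symbol.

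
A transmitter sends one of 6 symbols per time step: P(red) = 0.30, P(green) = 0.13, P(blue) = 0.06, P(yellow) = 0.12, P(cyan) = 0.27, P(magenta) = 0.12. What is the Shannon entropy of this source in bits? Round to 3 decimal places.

2.391 bits

H = −Σ pᵢ log₂ pᵢ.
−0.30·log₂(0.30) = 0.5211
−0.13·log₂(0.13) = 0.3826
−0.06·log₂(0.06) = 0.2435
−0.12·log₂(0.12) = 0.3671
−0.27·log₂(0.27) = 0.5100
−0.12·log₂(0.12) = 0.3671
Sum ≈ 2.3914 → 2.391 bits.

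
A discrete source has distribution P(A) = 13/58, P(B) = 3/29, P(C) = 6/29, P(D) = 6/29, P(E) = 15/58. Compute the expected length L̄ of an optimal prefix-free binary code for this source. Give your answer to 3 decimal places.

Repeatedly combine the two least-probable nodes; the expected code length is the sum of the merged weights.
merge 3/29 + 6/29 → 9/29
merge 6/29 + 13/58 → 25/58
merge 15/58 + 9/29 → 33/58
merge 25/58 + 33/58 → 1
L = 9/29 + 25/58 + 33/58 + 1 = 67/29 ≈ 2.310 bits/symbol.

2.310 bits/symbol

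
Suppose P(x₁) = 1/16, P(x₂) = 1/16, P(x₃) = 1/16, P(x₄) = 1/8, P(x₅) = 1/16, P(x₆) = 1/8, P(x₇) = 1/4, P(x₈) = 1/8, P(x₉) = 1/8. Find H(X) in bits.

3 bits

Each probability is a power of 1/2, so log₂(1/p) is an integer.
H = Σ p·log₂(1/p) = 1/16·4 + 1/16·4 + 1/16·4 + 1/8·3 + 1/16·4 + 1/8·3 + 1/4·2 + 1/8·3 + 1/8·3 = 3 bits.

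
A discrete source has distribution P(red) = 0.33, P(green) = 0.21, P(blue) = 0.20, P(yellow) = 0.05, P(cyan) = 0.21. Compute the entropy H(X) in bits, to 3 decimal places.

H = −Σ pᵢ log₂ pᵢ.
−0.33·log₂(0.33) = 0.5278
−0.21·log₂(0.21) = 0.4728
−0.20·log₂(0.20) = 0.4644
−0.05·log₂(0.05) = 0.2161
−0.21·log₂(0.21) = 0.4728
Sum ≈ 2.1540 → 2.154 bits.

2.154 bits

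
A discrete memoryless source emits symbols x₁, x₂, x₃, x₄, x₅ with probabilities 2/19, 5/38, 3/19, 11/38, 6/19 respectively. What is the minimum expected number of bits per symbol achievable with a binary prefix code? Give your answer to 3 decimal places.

2.237 bits/symbol

Repeatedly combine the two least-probable nodes; the expected code length is the sum of the merged weights.
merge 2/19 + 5/38 → 9/38
merge 3/19 + 9/38 → 15/38
merge 11/38 + 6/19 → 23/38
merge 15/38 + 23/38 → 1
L = 9/38 + 15/38 + 23/38 + 1 = 85/38 ≈ 2.237 bits/symbol.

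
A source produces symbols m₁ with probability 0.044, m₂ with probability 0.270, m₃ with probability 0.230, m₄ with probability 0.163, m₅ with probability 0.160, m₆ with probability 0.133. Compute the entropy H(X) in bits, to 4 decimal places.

H = −Σ pᵢ log₂ pᵢ.
−0.044·log₂(0.044) = 0.1983
−0.270·log₂(0.270) = 0.5100
−0.230·log₂(0.230) = 0.4877
−0.163·log₂(0.163) = 0.4266
−0.160·log₂(0.160) = 0.4230
−0.133·log₂(0.133) = 0.3871
Sum ≈ 2.4327 → 2.4327 bits.

2.4327 bits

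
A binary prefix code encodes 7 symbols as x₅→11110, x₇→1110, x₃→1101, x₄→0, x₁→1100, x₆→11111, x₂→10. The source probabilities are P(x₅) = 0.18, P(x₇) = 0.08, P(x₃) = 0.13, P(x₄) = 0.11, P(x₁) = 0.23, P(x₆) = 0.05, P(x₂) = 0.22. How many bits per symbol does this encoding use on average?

3.46 bits/symbol

L̄ = Σ pᵢ·ℓᵢ = 0.18·5 + 0.08·4 + 0.13·4 + 0.11·1 + 0.23·4 + 0.05·5 + 0.22·2 = 3.46 bits/symbol.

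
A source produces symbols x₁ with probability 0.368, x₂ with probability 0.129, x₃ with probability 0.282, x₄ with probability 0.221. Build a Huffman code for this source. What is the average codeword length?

Repeatedly combine the two least-probable nodes; the expected code length is the sum of the merged weights.
merge 129/1000 + 221/1000 → 7/20
merge 141/500 + 7/20 → 79/125
merge 46/125 + 79/125 → 1
L = 7/20 + 79/125 + 1 = 991/500 = 1.982 bits/symbol.

1.982 bits/symbol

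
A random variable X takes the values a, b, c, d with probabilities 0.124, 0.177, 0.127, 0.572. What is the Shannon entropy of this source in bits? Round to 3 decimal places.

1.655 bits

H = −Σ pᵢ log₂ pᵢ.
−0.124·log₂(0.124) = 0.3734
−0.177·log₂(0.177) = 0.4422
−0.127·log₂(0.127) = 0.3781
−0.572·log₂(0.572) = 0.4610
Sum ≈ 1.6547 → 1.655 bits.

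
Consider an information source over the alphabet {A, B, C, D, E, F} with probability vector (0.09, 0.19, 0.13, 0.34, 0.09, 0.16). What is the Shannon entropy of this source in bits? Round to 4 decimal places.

H = −Σ pᵢ log₂ pᵢ.
−0.09·log₂(0.09) = 0.3127
−0.19·log₂(0.19) = 0.4552
−0.13·log₂(0.13) = 0.3826
−0.34·log₂(0.34) = 0.5292
−0.09·log₂(0.09) = 0.3127
−0.16·log₂(0.16) = 0.4230
Sum ≈ 2.4154 → 2.4154 bits.

2.4154 bits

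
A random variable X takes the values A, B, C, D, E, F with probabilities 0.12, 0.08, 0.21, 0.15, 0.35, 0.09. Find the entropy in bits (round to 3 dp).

H = −Σ pᵢ log₂ pᵢ.
−0.12·log₂(0.12) = 0.3671
−0.08·log₂(0.08) = 0.2915
−0.21·log₂(0.21) = 0.4728
−0.15·log₂(0.15) = 0.4105
−0.35·log₂(0.35) = 0.5301
−0.09·log₂(0.09) = 0.3127
Sum ≈ 2.3847 → 2.385 bits.

2.385 bits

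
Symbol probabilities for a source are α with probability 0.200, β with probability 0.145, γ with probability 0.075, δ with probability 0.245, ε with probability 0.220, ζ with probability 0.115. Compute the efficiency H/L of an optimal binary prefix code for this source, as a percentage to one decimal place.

98.4%

Entropy H = −Σ p log₂ p ≈ 2.4852 bits.
Huffman merges: 3/40+23/200→19/100; 29/200+19/100→67/200; 1/5+11/50→21/50; 49/200+67/200→29/50; 21/50+29/50→1. L = 101/40 ≈ 2.5250.
Efficiency = H/L = 2.4852/2.5250 = 98.4%.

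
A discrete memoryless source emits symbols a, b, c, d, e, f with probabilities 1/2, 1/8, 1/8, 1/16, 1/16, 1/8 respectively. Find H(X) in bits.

Each probability is a power of 1/2, so log₂(1/p) is an integer.
H = Σ p·log₂(1/p) = 1/2·1 + 1/8·3 + 1/8·3 + 1/16·4 + 1/16·4 + 1/8·3 = 2.125 bits.

2.125 bits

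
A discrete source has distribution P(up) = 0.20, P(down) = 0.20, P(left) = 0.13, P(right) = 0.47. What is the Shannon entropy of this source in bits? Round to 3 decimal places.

1.823 bits

H = −Σ pᵢ log₂ pᵢ.
−0.20·log₂(0.20) = 0.4644
−0.20·log₂(0.20) = 0.4644
−0.13·log₂(0.13) = 0.3826
−0.47·log₂(0.47) = 0.5120
Sum ≈ 1.8234 → 1.823 bits.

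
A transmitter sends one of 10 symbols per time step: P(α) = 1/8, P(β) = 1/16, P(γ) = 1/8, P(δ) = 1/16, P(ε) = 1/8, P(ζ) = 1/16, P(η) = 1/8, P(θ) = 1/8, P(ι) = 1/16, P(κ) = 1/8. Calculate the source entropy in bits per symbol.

Each probability is a power of 1/2, so log₂(1/p) is an integer.
H = Σ p·log₂(1/p) = 1/8·3 + 1/16·4 + 1/8·3 + 1/16·4 + 1/8·3 + 1/16·4 + 1/8·3 + 1/8·3 + 1/16·4 + 1/8·3 = 3.25 bits.

3.25 bits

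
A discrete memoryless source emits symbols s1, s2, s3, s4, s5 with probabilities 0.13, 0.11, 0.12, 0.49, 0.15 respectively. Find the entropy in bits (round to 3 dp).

2.015 bits

H = −Σ pᵢ log₂ pᵢ.
−0.13·log₂(0.13) = 0.3826
−0.11·log₂(0.11) = 0.3503
−0.12·log₂(0.12) = 0.3671
−0.49·log₂(0.49) = 0.5043
−0.15·log₂(0.15) = 0.4105
Sum ≈ 2.0148 → 2.015 bits.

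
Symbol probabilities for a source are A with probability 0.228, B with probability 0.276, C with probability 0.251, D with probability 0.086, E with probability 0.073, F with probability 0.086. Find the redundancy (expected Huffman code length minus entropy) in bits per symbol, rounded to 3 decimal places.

0.020 bits

Entropy H = −Σ p log₂ p ≈ 2.3839 bits.
Huffman merges: 73/1000+43/500→159/1000; 43/500+159/1000→49/200; 57/250+49/200→473/1000; 251/1000+69/250→527/1000; 473/1000+527/1000→1. L = 601/250 ≈ 2.4040.
L − H = 2.4040 − 2.3839 = 0.020 bits.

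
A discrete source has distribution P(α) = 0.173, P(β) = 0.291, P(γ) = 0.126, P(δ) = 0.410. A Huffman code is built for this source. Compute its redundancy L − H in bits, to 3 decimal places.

Entropy H = −Σ p log₂ p ≈ 1.8601 bits.
Huffman merges: 63/500+173/1000→299/1000; 291/1000+299/1000→59/100; 41/100+59/100→1. L = 1889/1000 ≈ 1.8890.
L − H = 1.8890 − 1.8601 = 0.029 bits.

0.029 bits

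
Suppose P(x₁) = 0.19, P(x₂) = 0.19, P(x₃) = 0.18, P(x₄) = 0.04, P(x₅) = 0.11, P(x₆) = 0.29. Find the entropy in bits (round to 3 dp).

2.410 bits

H = −Σ pᵢ log₂ pᵢ.
−0.19·log₂(0.19) = 0.4552
−0.19·log₂(0.19) = 0.4552
−0.18·log₂(0.18) = 0.4453
−0.04·log₂(0.04) = 0.1858
−0.11·log₂(0.11) = 0.3503
−0.29·log₂(0.29) = 0.5179
Sum ≈ 2.4097 → 2.410 bits.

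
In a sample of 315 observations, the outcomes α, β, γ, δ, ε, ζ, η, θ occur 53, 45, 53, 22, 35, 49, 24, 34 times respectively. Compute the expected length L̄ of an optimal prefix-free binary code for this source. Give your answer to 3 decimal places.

2.978 bits/symbol

Probabilities are the counts divided by 315.
Repeatedly combine the two least-probable nodes; the expected code length is the sum of the merged weights.
merge 22/315 + 8/105 → 46/315
merge 34/315 + 1/9 → 23/105
merge 1/7 + 46/315 → 13/45
merge 7/45 + 53/315 → 34/105
merge 53/315 + 23/105 → 122/315
merge 13/45 + 34/105 → 193/315
merge 122/315 + 193/315 → 1
L = 46/315 + 23/105 + 13/45 + 34/105 + 122/315 + 193/315 + 1 = 134/45 ≈ 2.978 bits/symbol.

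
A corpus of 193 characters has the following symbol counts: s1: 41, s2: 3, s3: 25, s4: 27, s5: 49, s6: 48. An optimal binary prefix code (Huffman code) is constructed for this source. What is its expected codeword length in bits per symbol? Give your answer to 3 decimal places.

2.430 bits/symbol

Probabilities are the counts divided by 193.
Repeatedly combine the two least-probable nodes; the expected code length is the sum of the merged weights.
merge 3/193 + 25/193 → 28/193
merge 27/193 + 28/193 → 55/193
merge 41/193 + 48/193 → 89/193
merge 49/193 + 55/193 → 104/193
merge 89/193 + 104/193 → 1
L = 28/193 + 55/193 + 89/193 + 104/193 + 1 = 469/193 ≈ 2.430 bits/symbol.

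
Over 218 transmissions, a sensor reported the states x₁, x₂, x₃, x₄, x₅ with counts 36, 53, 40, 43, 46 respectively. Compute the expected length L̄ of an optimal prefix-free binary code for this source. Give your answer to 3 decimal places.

2.349 bits/symbol

Probabilities are the counts divided by 218.
Repeatedly combine the two least-probable nodes; the expected code length is the sum of the merged weights.
merge 18/109 + 20/109 → 38/109
merge 43/218 + 23/109 → 89/218
merge 53/218 + 38/109 → 129/218
merge 89/218 + 129/218 → 1
L = 38/109 + 89/218 + 129/218 + 1 = 256/109 ≈ 2.349 bits/symbol.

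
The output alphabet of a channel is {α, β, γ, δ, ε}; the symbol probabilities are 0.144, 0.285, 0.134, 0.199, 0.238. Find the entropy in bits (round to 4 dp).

2.2637 bits

H = −Σ pᵢ log₂ pᵢ.
−0.144·log₂(0.144) = 0.4026
−0.285·log₂(0.285) = 0.5161
−0.134·log₂(0.134) = 0.3886
−0.199·log₂(0.199) = 0.4635
−0.238·log₂(0.238) = 0.4929
Sum ≈ 2.2637 → 2.2637 bits.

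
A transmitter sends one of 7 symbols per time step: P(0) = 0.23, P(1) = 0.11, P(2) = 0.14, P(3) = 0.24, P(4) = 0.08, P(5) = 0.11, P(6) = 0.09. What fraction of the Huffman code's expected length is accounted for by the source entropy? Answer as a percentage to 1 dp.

99.4%

Entropy H = −Σ p log₂ p ≈ 2.6836 bits.
Huffman merges: 2/25+9/100→17/100; 11/100+11/100→11/50; 7/50+17/100→31/100; 11/50+23/100→9/20; 6/25+31/100→11/20; 9/20+11/20→1. L = 27/10 ≈ 2.7000.
Efficiency = H/L = 2.6836/2.7000 = 99.4%.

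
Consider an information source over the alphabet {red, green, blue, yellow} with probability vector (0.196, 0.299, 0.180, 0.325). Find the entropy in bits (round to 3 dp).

1.954 bits

H = −Σ pᵢ log₂ pᵢ.
−0.196·log₂(0.196) = 0.4608
−0.299·log₂(0.299) = 0.5208
−0.180·log₂(0.180) = 0.4453
−0.325·log₂(0.325) = 0.5270
Sum ≈ 1.9539 → 1.954 bits.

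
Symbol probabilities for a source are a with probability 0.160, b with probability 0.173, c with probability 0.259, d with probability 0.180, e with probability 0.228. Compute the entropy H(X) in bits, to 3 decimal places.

H = −Σ pᵢ log₂ pᵢ.
−0.160·log₂(0.160) = 0.4230
−0.173·log₂(0.173) = 0.4379
−0.259·log₂(0.259) = 0.5048
−0.180·log₂(0.180) = 0.4453
−0.228·log₂(0.228) = 0.4863
Sum ≈ 2.2973 → 2.297 bits.

2.297 bits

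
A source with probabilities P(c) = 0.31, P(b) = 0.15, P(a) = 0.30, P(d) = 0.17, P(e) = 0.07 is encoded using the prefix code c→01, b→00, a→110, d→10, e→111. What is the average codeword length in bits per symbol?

2.37 bits/symbol

L̄ = Σ pᵢ·ℓᵢ = 0.31·2 + 0.15·2 + 0.30·3 + 0.17·2 + 0.07·3 = 2.37 bits/symbol.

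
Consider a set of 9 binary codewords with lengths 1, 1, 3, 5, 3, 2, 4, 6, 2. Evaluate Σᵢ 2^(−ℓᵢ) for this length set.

With common denominator 2^6 = 64: Σ 2^(−ℓᵢ) = 32/64 + 32/64 + 8/64 + 2/64 + 8/64 + 16/64 + 4/64 + 1/64 + 16/64 = 119/64 = 1.859375.

1.859375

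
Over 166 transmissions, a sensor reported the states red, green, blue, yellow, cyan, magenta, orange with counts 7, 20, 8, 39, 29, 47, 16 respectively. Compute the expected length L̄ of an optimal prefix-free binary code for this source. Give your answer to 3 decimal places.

Probabilities are the counts divided by 166.
Repeatedly combine the two least-probable nodes; the expected code length is the sum of the merged weights.
merge 7/166 + 4/83 → 15/166
merge 15/166 + 8/83 → 31/166
merge 10/83 + 29/166 → 49/166
merge 31/166 + 39/166 → 35/83
merge 47/166 + 49/166 → 48/83
merge 35/83 + 48/83 → 1
L = 15/166 + 31/166 + 49/166 + 35/83 + 48/83 + 1 = 427/166 ≈ 2.572 bits/symbol.

2.572 bits/symbol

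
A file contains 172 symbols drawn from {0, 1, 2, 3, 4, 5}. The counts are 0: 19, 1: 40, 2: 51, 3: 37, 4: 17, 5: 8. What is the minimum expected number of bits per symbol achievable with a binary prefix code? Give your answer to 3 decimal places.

2.401 bits/symbol

Probabilities are the counts divided by 172.
Repeatedly combine the two least-probable nodes; the expected code length is the sum of the merged weights.
merge 2/43 + 17/172 → 25/172
merge 19/172 + 25/172 → 11/43
merge 37/172 + 10/43 → 77/172
merge 11/43 + 51/172 → 95/172
merge 77/172 + 95/172 → 1
L = 25/172 + 11/43 + 77/172 + 95/172 + 1 = 413/172 ≈ 2.401 bits/symbol.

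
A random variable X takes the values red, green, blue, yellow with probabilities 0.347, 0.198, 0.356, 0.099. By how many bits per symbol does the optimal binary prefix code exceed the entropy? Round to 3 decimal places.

0.088 bits

Entropy H = −Σ p log₂ p ≈ 1.8532 bits.
Huffman merges: 99/1000+99/500→297/1000; 297/1000+347/1000→161/250; 89/250+161/250→1. L = 1941/1000 ≈ 1.9410.
L − H = 1.9410 − 1.8532 = 0.088 bits.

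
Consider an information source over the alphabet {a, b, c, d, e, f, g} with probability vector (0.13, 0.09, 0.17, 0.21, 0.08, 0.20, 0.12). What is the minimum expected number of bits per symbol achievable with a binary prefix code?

Repeatedly combine the two least-probable nodes; the expected code length is the sum of the merged weights.
merge 2/25 + 9/100 → 17/100
merge 3/25 + 13/100 → 1/4
merge 17/100 + 17/100 → 17/50
merge 1/5 + 21/100 → 41/100
merge 1/4 + 17/50 → 59/100
merge 41/100 + 59/100 → 1
L = 17/100 + 1/4 + 17/50 + 41/100 + 59/100 + 1 = 69/25 = 2.76 bits/symbol.

2.76 bits/symbol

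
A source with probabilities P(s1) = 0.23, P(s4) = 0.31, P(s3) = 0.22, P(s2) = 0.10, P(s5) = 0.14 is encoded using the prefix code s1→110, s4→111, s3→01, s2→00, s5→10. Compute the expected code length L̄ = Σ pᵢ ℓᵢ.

L̄ = Σ pᵢ·ℓᵢ = 0.23·3 + 0.31·3 + 0.22·2 + 0.10·2 + 0.14·2 = 2.54 bits/symbol.

2.54 bits/symbol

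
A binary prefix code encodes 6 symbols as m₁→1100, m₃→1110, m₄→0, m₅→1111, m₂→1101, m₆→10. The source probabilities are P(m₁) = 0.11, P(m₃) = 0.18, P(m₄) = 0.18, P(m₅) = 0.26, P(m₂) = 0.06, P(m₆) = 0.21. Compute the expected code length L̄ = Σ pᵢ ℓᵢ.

L̄ = Σ pᵢ·ℓᵢ = 0.11·4 + 0.18·4 + 0.18·1 + 0.26·4 + 0.06·4 + 0.21·2 = 3.04 bits/symbol.

3.04 bits/symbol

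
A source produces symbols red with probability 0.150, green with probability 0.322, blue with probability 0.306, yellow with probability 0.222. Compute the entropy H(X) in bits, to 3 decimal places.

H = −Σ pᵢ log₂ pᵢ.
−0.150·log₂(0.150) = 0.4105
−0.322·log₂(0.322) = 0.5264
−0.306·log₂(0.306) = 0.5228
−0.222·log₂(0.222) = 0.4820
Sum ≈ 1.9418 → 1.942 bits.

1.942 bits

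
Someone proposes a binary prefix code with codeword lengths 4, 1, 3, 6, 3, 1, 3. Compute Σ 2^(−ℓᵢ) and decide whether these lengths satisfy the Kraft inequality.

With common denominator 2^6 = 64: Σ 2^(−ℓᵢ) = 4/64 + 32/64 + 8/64 + 1/64 + 8/64 + 32/64 + 8/64 = 93/64 = 1.453125.
Kraft's inequality requires Σ ≤ 1; here Σ = 1.453125 > 1, so no such prefix code exists.

1.453125; no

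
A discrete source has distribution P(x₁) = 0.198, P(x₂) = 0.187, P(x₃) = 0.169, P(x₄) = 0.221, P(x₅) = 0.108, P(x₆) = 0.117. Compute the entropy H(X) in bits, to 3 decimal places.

2.539 bits

H = −Σ pᵢ log₂ pᵢ.
−0.198·log₂(0.198) = 0.4626
−0.187·log₂(0.187) = 0.4523
−0.169·log₂(0.169) = 0.4335
−0.221·log₂(0.221) = 0.4813
−0.108·log₂(0.108) = 0.3468
−0.117·log₂(0.117) = 0.3622
Sum ≈ 2.5387 → 2.539 bits.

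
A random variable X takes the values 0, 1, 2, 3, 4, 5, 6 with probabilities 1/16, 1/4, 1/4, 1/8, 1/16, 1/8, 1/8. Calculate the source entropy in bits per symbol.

2.625 bits

Each probability is a power of 1/2, so log₂(1/p) is an integer.
H = Σ p·log₂(1/p) = 1/16·4 + 1/4·2 + 1/4·2 + 1/8·3 + 1/16·4 + 1/8·3 + 1/8·3 = 2.625 bits.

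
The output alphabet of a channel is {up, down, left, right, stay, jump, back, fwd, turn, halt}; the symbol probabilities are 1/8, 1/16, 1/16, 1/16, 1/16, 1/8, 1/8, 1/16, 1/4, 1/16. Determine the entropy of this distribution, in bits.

Each probability is a power of 1/2, so log₂(1/p) is an integer.
H = Σ p·log₂(1/p) = 1/8·3 + 1/16·4 + 1/16·4 + 1/16·4 + 1/16·4 + 1/8·3 + 1/8·3 + 1/16·4 + 1/4·2 + 1/16·4 = 3.125 bits.

3.125 bits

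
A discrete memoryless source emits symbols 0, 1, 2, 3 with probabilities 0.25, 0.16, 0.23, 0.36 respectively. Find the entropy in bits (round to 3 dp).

H = −Σ pᵢ log₂ pᵢ.
−0.25·log₂(0.25) = 0.5000
−0.16·log₂(0.16) = 0.4230
−0.23·log₂(0.23) = 0.4877
−0.36·log₂(0.36) = 0.5306
Sum ≈ 1.9413 → 1.941 bits.

1.941 bits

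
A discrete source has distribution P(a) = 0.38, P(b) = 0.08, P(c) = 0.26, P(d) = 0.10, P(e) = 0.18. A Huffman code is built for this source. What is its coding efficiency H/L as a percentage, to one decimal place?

97.4%

Entropy H = −Σ p log₂ p ≈ 2.1048 bits.
Huffman merges: 2/25+1/10→9/50; 9/50+9/50→9/25; 13/50+9/25→31/50; 19/50+31/50→1. L = 54/25 ≈ 2.1600.
Efficiency = H/L = 2.1048/2.1600 = 97.4%.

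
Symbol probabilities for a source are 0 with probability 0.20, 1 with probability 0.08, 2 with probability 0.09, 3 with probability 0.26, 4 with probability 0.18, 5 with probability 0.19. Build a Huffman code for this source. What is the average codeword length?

2.52 bits/symbol

Repeatedly combine the two least-probable nodes; the expected code length is the sum of the merged weights.
merge 2/25 + 9/100 → 17/100
merge 17/100 + 9/50 → 7/20
merge 19/100 + 1/5 → 39/100
merge 13/50 + 7/20 → 61/100
merge 39/100 + 61/100 → 1
L = 17/100 + 7/20 + 39/100 + 61/100 + 1 = 63/25 = 2.52 bits/symbol.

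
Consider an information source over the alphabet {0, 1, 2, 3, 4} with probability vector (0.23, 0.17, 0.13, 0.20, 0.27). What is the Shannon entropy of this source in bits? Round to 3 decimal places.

H = −Σ pᵢ log₂ pᵢ.
−0.23·log₂(0.23) = 0.4877
−0.17·log₂(0.17) = 0.4346
−0.13·log₂(0.13) = 0.3826
−0.20·log₂(0.20) = 0.4644
−0.27·log₂(0.27) = 0.5100
Sum ≈ 2.2793 → 2.279 bits.

2.279 bits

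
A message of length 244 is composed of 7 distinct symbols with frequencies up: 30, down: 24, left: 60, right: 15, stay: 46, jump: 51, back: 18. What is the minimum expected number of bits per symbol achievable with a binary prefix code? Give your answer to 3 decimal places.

Probabilities are the counts divided by 244.
Repeatedly combine the two least-probable nodes; the expected code length is the sum of the merged weights.
merge 15/244 + 9/122 → 33/244
merge 6/61 + 15/122 → 27/122
merge 33/244 + 23/122 → 79/244
merge 51/244 + 27/122 → 105/244
merge 15/61 + 79/244 → 139/244
merge 105/244 + 139/244 → 1
L = 33/244 + 27/122 + 79/244 + 105/244 + 139/244 + 1 = 327/122 ≈ 2.680 bits/symbol.

2.680 bits/symbol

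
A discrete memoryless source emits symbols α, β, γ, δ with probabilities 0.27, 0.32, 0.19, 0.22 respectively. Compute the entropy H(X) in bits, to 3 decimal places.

1.972 bits

H = −Σ pᵢ log₂ pᵢ.
−0.27·log₂(0.27) = 0.5100
−0.32·log₂(0.32) = 0.5260
−0.19·log₂(0.19) = 0.4552
−0.22·log₂(0.22) = 0.4806
Sum ≈ 1.9719 → 1.972 bits.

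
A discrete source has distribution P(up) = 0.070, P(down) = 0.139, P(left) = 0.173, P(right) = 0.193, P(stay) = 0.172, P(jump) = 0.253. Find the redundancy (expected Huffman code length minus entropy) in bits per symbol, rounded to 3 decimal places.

0.055 bits

Entropy H = −Σ p log₂ p ≈ 2.4987 bits.
Huffman merges: 7/100+139/1000→209/1000; 43/250+173/1000→69/200; 193/1000+209/1000→201/500; 253/1000+69/200→299/500; 201/500+299/500→1. L = 1277/500 ≈ 2.5540.
L − H = 2.5540 − 2.4987 = 0.055 bits.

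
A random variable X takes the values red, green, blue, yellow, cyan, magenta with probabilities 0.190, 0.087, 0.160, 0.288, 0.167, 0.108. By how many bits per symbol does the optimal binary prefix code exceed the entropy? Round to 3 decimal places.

0.042 bits

Entropy H = −Σ p log₂ p ≈ 2.4799 bits.
Huffman merges: 87/1000+27/250→39/200; 4/25+167/1000→327/1000; 19/100+39/200→77/200; 36/125+327/1000→123/200; 77/200+123/200→1. L = 1261/500 ≈ 2.5220.
L − H = 2.5220 − 2.4799 = 0.042 bits.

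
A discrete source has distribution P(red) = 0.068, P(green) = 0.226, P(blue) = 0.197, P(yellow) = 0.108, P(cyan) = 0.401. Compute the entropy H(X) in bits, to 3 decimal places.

2.086 bits

H = −Σ pᵢ log₂ pᵢ.
−0.068·log₂(0.068) = 0.2637
−0.226·log₂(0.226) = 0.4849
−0.197·log₂(0.197) = 0.4617
−0.108·log₂(0.108) = 0.3468
−0.401·log₂(0.401) = 0.5286
Sum ≈ 2.0858 → 2.086 bits.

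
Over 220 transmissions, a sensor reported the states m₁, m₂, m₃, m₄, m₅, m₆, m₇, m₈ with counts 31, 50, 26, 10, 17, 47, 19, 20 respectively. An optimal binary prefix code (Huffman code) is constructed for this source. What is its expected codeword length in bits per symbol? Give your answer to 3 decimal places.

Probabilities are the counts divided by 220.
Repeatedly combine the two least-probable nodes; the expected code length is the sum of the merged weights.
merge 1/22 + 17/220 → 27/220
merge 19/220 + 1/11 → 39/220
merge 13/110 + 27/220 → 53/220
merge 31/220 + 39/220 → 7/22
merge 47/220 + 5/22 → 97/220
merge 53/220 + 7/22 → 123/220
merge 97/220 + 123/220 → 1
L = 27/220 + 39/220 + 53/220 + 7/22 + 97/220 + 123/220 + 1 = 629/220 ≈ 2.859 bits/symbol.

2.859 bits/symbol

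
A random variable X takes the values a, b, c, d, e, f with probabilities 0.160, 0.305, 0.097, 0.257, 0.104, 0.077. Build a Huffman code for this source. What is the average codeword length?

Repeatedly combine the two least-probable nodes; the expected code length is the sum of the merged weights.
merge 77/1000 + 97/1000 → 87/500
merge 13/125 + 4/25 → 33/125
merge 87/500 + 257/1000 → 431/1000
merge 33/125 + 61/200 → 569/1000
merge 431/1000 + 569/1000 → 1
L = 87/500 + 33/125 + 431/1000 + 569/1000 + 1 = 1219/500 = 2.438 bits/symbol.

2.438 bits/symbol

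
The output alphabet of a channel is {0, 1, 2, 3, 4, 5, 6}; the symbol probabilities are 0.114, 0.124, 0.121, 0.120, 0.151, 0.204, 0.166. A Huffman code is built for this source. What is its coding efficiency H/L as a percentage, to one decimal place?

99.3%

Entropy H = −Σ p log₂ p ≈ 2.7761 bits.
Huffman merges: 57/500+3/25→117/500; 121/1000+31/250→49/200; 151/1000+83/500→317/1000; 51/250+117/500→219/500; 49/200+317/1000→281/500; 219/500+281/500→1. L = 699/250 ≈ 2.7960.
Efficiency = H/L = 2.7761/2.7960 = 99.3%.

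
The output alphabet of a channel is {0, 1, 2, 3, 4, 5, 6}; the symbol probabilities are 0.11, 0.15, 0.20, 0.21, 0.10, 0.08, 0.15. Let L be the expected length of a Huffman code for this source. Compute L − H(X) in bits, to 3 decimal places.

Entropy H = −Σ p log₂ p ≈ 2.7323 bits.
Huffman merges: 2/25+1/10→9/50; 11/100+3/20→13/50; 3/20+9/50→33/100; 1/5+21/100→41/100; 13/50+33/100→59/100; 41/100+59/100→1. L = 277/100 ≈ 2.7700.
L − H = 2.7700 − 2.7323 = 0.038 bits.

0.038 bits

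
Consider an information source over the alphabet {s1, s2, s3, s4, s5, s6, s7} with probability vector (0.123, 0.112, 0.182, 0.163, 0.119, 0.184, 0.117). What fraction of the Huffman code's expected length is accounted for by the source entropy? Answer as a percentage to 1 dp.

98.6%

Entropy H = −Σ p log₂ p ≈ 2.7765 bits.
Huffman merges: 14/125+117/1000→229/1000; 119/1000+123/1000→121/500; 163/1000+91/500→69/200; 23/125+229/1000→413/1000; 121/500+69/200→587/1000; 413/1000+587/1000→1. L = 352/125 ≈ 2.8160.
Efficiency = H/L = 2.7765/2.8160 = 98.6%.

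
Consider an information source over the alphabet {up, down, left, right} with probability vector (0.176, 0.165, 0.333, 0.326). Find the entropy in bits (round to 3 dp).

H = −Σ pᵢ log₂ pᵢ.
−0.176·log₂(0.176) = 0.4411
−0.165·log₂(0.165) = 0.4289
−0.333·log₂(0.333) = 0.5283
−0.326·log₂(0.326) = 0.5272
Sum ≈ 1.9255 → 1.925 bits.

1.925 bits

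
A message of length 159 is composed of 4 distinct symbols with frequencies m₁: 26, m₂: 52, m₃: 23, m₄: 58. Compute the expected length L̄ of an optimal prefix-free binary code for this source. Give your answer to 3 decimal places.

1.943 bits/symbol

Probabilities are the counts divided by 159.
Repeatedly combine the two least-probable nodes; the expected code length is the sum of the merged weights.
merge 23/159 + 26/159 → 49/159
merge 49/159 + 52/159 → 101/159
merge 58/159 + 101/159 → 1
L = 49/159 + 101/159 + 1 = 103/53 ≈ 1.943 bits/symbol.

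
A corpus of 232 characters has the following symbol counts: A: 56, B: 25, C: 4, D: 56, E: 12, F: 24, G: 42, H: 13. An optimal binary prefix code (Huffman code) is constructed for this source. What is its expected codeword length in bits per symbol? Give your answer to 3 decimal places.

Probabilities are the counts divided by 232.
Repeatedly combine the two least-probable nodes; the expected code length is the sum of the merged weights.
merge 1/58 + 3/58 → 2/29
merge 13/232 + 2/29 → 1/8
merge 3/29 + 25/232 → 49/232
merge 1/8 + 21/116 → 71/232
merge 49/232 + 7/29 → 105/232
merge 7/29 + 71/232 → 127/232
merge 105/232 + 127/232 → 1
L = 2/29 + 1/8 + 49/232 + 71/232 + 105/232 + 127/232 + 1 = 629/232 ≈ 2.711 bits/symbol.

2.711 bits/symbol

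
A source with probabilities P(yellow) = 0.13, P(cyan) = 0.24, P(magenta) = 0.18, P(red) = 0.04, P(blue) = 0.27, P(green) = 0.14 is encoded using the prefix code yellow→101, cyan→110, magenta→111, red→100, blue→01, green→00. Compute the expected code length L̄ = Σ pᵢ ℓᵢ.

L̄ = Σ pᵢ·ℓᵢ = 0.13·3 + 0.24·3 + 0.18·3 + 0.04·3 + 0.27·2 + 0.14·2 = 2.59 bits/symbol.

2.59 bits/symbol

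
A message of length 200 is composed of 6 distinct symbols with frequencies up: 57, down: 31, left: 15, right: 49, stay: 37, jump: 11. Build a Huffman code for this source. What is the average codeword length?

Probabilities are the counts divided by 200.
Repeatedly combine the two least-probable nodes; the expected code length is the sum of the merged weights.
merge 11/200 + 3/40 → 13/100
merge 13/100 + 31/200 → 57/200
merge 37/200 + 49/200 → 43/100
merge 57/200 + 57/200 → 57/100
merge 43/100 + 57/100 → 1
L = 13/100 + 57/200 + 43/100 + 57/100 + 1 = 483/200 = 2.415 bits/symbol.

2.415 bits/symbol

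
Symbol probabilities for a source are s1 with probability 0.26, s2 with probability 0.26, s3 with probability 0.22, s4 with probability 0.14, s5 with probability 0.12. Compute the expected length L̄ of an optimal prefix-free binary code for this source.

2.26 bits/symbol

Repeatedly combine the two least-probable nodes; the expected code length is the sum of the merged weights.
merge 3/25 + 7/50 → 13/50
merge 11/50 + 13/50 → 12/25
merge 13/50 + 13/50 → 13/25
merge 12/25 + 13/25 → 1
L = 13/50 + 12/25 + 13/25 + 1 = 113/50 = 2.26 bits/symbol.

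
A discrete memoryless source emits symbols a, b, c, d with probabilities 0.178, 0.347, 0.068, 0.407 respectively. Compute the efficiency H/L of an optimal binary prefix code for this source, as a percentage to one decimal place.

96.0%

Entropy H = −Σ p log₂ p ≈ 1.7647 bits.
Huffman merges: 17/250+89/500→123/500; 123/500+347/1000→593/1000; 407/1000+593/1000→1. L = 1839/1000 ≈ 1.8390.
Efficiency = H/L = 1.7647/1.8390 = 96.0%.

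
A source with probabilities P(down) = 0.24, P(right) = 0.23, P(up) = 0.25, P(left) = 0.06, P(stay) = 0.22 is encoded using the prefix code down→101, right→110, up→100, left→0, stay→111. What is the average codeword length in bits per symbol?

L̄ = Σ pᵢ·ℓᵢ = 0.24·3 + 0.23·3 + 0.25·3 + 0.06·1 + 0.22·3 = 2.88 bits/symbol.

2.88 bits/symbol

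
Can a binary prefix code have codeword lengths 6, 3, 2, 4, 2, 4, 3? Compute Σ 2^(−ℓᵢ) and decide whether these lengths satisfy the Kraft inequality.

0.890625; yes

With common denominator 2^6 = 64: Σ 2^(−ℓᵢ) = 1/64 + 8/64 + 16/64 + 4/64 + 16/64 + 4/64 + 8/64 = 57/64 = 0.890625.
Kraft's inequality requires Σ ≤ 1; here Σ = 0.890625 ≤ 1, so such a prefix code exists.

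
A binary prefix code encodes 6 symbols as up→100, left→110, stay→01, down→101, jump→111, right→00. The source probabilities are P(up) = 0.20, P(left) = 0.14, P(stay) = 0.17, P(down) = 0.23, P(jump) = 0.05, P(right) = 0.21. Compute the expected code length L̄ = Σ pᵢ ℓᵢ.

L̄ = Σ pᵢ·ℓᵢ = 0.20·3 + 0.14·3 + 0.17·2 + 0.23·3 + 0.05·3 + 0.21·2 = 2.62 bits/symbol.

2.62 bits/symbol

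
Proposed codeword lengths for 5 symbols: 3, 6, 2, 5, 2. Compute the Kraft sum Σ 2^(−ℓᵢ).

0.671875

With common denominator 2^6 = 64: Σ 2^(−ℓᵢ) = 8/64 + 1/64 + 16/64 + 2/64 + 16/64 = 43/64 = 0.671875.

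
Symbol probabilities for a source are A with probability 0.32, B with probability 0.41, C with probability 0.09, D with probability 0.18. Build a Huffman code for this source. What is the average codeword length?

1.86 bits/symbol

Repeatedly combine the two least-probable nodes; the expected code length is the sum of the merged weights.
merge 9/100 + 9/50 → 27/100
merge 27/100 + 8/25 → 59/100
merge 41/100 + 59/100 → 1
L = 27/100 + 59/100 + 1 = 93/50 = 1.86 bits/symbol.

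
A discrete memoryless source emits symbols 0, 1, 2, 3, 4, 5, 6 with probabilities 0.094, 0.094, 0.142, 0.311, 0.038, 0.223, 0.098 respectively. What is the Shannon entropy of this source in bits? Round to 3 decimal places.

H = −Σ pᵢ log₂ pᵢ.
−0.094·log₂(0.094) = 0.3207
−0.094·log₂(0.094) = 0.3207
−0.142·log₂(0.142) = 0.3999
−0.311·log₂(0.311) = 0.5240
−0.038·log₂(0.038) = 0.1793
−0.223·log₂(0.223) = 0.4828
−0.098·log₂(0.098) = 0.3284
Sum ≈ 2.5557 → 2.556 bits.

2.556 bits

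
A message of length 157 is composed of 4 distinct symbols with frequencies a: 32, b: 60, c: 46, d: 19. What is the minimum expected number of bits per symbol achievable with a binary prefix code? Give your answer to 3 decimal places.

1.943 bits/symbol

Probabilities are the counts divided by 157.
Repeatedly combine the two least-probable nodes; the expected code length is the sum of the merged weights.
merge 19/157 + 32/157 → 51/157
merge 46/157 + 51/157 → 97/157
merge 60/157 + 97/157 → 1
L = 51/157 + 97/157 + 1 = 305/157 ≈ 1.943 bits/symbol.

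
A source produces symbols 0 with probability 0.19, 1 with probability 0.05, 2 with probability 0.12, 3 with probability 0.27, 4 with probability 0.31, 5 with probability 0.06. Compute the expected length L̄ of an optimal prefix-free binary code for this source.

2.34 bits/symbol

Repeatedly combine the two least-probable nodes; the expected code length is the sum of the merged weights.
merge 1/20 + 3/50 → 11/100
merge 11/100 + 3/25 → 23/100
merge 19/100 + 23/100 → 21/50
merge 27/100 + 31/100 → 29/50
merge 21/50 + 29/50 → 1
L = 11/100 + 23/100 + 21/50 + 29/50 + 1 = 117/50 = 2.34 bits/symbol.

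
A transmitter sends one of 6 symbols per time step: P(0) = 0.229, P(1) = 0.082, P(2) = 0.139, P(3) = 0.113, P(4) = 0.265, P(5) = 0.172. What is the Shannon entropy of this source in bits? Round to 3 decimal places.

H = −Σ pᵢ log₂ pᵢ.
−0.229·log₂(0.229) = 0.4870
−0.082·log₂(0.082) = 0.2959
−0.139·log₂(0.139) = 0.3957
−0.113·log₂(0.113) = 0.3555
−0.265·log₂(0.265) = 0.5077
−0.172·log₂(0.172) = 0.4368
Sum ≈ 2.4785 → 2.479 bits.

2.479 bits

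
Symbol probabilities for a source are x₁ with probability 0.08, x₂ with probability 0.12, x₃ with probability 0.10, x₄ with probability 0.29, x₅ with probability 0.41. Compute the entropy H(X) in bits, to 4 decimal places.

H = −Σ pᵢ log₂ pᵢ.
−0.08·log₂(0.08) = 0.2915
−0.12·log₂(0.12) = 0.3671
−0.10·log₂(0.10) = 0.3322
−0.29·log₂(0.29) = 0.5179
−0.41·log₂(0.41) = 0.5274
Sum ≈ 2.0361 → 2.0361 bits.

2.0361 bits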